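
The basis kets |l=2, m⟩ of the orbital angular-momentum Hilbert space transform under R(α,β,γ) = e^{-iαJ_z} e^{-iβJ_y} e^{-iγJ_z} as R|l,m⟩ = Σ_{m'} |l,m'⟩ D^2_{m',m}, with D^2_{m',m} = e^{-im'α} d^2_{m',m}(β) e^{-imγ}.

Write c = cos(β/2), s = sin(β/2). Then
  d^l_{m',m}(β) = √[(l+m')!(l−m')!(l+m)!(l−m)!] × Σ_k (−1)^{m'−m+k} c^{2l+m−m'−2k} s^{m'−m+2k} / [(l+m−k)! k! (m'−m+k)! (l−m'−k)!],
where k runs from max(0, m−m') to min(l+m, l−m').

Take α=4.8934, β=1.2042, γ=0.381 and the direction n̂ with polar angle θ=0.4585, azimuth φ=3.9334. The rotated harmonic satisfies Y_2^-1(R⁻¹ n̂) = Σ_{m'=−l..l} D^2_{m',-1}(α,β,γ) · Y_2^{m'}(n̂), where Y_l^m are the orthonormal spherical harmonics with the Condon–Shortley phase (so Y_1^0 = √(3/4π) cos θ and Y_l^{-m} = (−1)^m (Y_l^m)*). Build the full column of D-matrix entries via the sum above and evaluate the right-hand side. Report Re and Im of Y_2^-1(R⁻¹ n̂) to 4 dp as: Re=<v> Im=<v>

Re=-0.3570 Im=0.0255

Need the full column D^2_{m',-1} for m'=−2..2 at α=4.8934, β=1.2042, γ=0.381.
cos(β/2)=0.824148, sin(β/2)=0.566374
d^2_{-2,-1}: single k=1 term ⇒ +0.634088;  D = -0.466960-0.428971i
d^2_{-1,-1}: k∈[0..1] ⇒ +0.461340 -0.653641 = -0.192301;  D = -0.102475+0.162722i
d^2_{0,-1}: k∈[0..1] ⇒ -0.776596 +0.366768 = -0.409827;  D = -0.380440-0.152394i
d^2_{1,-1}: k∈[0..1] ⇒ +0.653641 -0.102900 = +0.550741;  D = -0.109409+0.539764i
d^2_{2,-1}: single k=0 term ⇒ -0.299465;  D = +0.299411+0.005683i
Y_2^{m'}(θ=0.4585,φ=3.9334) and Σ D·Y over m':
  (-0.4670-0.4290i)·(-0.0010-0.0757i)  (-0.1025+0.1627i)·(-0.2154+0.2182i)  (-0.3804-0.1524i)·(+0.4454+0.0000i)  (-0.1094+0.5398i)·(+0.2154+0.2182i)  (+0.2994+0.0057i)·(-0.0010+0.0757i)
Y_2^-1(R⁻¹ n̂) = -0.356958+0.025505i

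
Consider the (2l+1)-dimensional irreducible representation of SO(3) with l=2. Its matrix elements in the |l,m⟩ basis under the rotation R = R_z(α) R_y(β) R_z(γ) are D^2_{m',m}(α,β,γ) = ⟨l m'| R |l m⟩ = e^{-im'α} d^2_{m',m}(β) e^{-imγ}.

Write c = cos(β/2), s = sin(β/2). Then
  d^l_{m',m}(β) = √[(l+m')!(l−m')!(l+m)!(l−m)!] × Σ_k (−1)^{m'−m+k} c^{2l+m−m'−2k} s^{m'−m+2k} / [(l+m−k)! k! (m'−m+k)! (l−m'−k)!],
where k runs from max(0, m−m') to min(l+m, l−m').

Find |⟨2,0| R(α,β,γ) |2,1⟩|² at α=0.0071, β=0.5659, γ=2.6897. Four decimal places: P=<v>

Split into d^2_{0,1}(β=0.5659) × two z-phases.
Half-angle: c=0.960236, s=0.279190. N=√(2·2·6·1)=4.898979
k: max(0,(1)−(0))=1 … min(2+(1),2−(0))=2
  k=1: (−1)^0·4.8990/(2)·0.9602^3·0.2792^1 = +0.605492
  k=2: (−1)^1·4.8990/(2)·0.9602^1·0.2792^3 = -0.051186
d^2_{0,1}(0.5659) = +0.605492 -0.051186 = +0.554306
|D^2_{0,1}|² = |d^2_{0,1}(β)|² = (+0.554306)² = 0.307256 (the z-rotation phases have unit modulus)

P=0.3073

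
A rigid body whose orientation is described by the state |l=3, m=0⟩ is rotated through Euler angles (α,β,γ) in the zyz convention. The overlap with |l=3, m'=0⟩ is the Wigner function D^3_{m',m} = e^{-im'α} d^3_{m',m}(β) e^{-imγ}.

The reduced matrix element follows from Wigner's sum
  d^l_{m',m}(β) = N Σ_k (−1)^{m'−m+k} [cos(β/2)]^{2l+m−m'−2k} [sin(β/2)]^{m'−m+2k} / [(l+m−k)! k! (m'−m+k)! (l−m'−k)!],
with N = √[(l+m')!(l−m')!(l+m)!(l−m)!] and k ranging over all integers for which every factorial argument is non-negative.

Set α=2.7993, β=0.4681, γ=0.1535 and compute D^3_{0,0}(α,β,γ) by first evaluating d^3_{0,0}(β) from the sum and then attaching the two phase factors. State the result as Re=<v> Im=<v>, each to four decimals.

Re=0.4382 Im=0.0000

D^3_{0,0}(2.7993,0.4681,0.1535) = e^{-i·0·2.7993}·d^3_{0,0}(0.4681)·e^{-i·0·0.1535}. Compute d first:
Half-angle: c=0.972735, s=0.231919. N=√(6·6·6·6)=36.000000
k∈{0,1,2,3} keeps every argument non-negative
  k=0: (−1)^0·36.0000/(36)·0.9727^6·0.2319^0 = +0.847164
  k=1: (−1)^1·36.0000/(4)·0.9727^4·0.2319^2 = -0.433405
  k=2: (−1)^2·36.0000/(4)·0.9727^2·0.2319^4 = +0.024636
  k=3: (−1)^3·36.0000/(36)·0.9727^0·0.2319^6 = -0.000156
d^3_{0,0}(0.4681) = +0.847164 -0.433405 +0.024636 -0.000156 = +0.438240
D = (+1.000000+0.000000i)·(+0.438240)·(+1.000000+0.000000i) = +0.438240+0.000000i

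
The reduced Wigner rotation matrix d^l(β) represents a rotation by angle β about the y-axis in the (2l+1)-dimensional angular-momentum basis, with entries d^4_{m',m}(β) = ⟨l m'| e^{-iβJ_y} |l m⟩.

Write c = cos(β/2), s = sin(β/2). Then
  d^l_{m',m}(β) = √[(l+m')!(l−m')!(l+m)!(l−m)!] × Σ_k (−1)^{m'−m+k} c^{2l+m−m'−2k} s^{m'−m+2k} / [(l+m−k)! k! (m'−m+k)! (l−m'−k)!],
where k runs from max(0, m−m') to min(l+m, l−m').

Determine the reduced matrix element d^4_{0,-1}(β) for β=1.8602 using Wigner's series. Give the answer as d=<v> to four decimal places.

d^4_{0,-1}(β=1.8602) via Wigner's sum:
With c≡cos(β/2)=0.597754 and s≡sin(β/2)=0.801680, N=[24·24·6·120]^{1/2}=643.987578
Admissible k: 0..3 (factorial args all ≥0)
  k=0: (−1)^1·643.9876/(144)·0.5978^7·0.8017^1 = -0.097763
  k=1: (−1)^2·643.9876/(24)·0.5978^5·0.8017^3 = +1.055069
  k=2: (−1)^3·643.9876/(24)·0.5978^3·0.8017^5 = -1.897745
  k=3: (−1)^4·643.9876/(144)·0.5978^1·0.8017^7 = +0.568910
d^4_{0,-1}(1.8602) = -0.097763 +1.055069 -1.897745 +0.568910 = -0.371529

d=-0.3715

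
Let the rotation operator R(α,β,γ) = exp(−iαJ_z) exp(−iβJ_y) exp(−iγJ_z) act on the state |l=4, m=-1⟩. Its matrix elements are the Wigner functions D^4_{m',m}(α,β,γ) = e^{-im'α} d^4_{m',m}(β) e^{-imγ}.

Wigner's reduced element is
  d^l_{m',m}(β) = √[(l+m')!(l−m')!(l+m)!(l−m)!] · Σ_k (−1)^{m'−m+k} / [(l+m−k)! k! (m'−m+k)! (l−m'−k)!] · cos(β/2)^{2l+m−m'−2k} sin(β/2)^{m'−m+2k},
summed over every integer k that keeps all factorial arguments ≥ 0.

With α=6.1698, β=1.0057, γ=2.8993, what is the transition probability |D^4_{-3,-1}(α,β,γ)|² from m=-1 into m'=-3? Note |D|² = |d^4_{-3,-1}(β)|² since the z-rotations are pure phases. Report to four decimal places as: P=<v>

Split into d^4_{-3,-1}(β=1.0057) × two z-phases.
Half-angle: c=0.876213, s=0.481925. N=√(1·5040·6·120)=1904.940944
Admissible k: 2..3 (factorial args all ≥0)
  k=2: (−1)^0·1904.9409/(240)·0.8762^6·0.4819^2 = +0.834230
  k=3: (−1)^1·1904.9409/(144)·0.8762^4·0.4819^4 = -0.420604
d^4_{-3,-1}(1.0057) = +0.834230 -0.420604 = +0.413625
|D^4_{-3,-1}|² = |d^4_{-3,-1}(β)|² = (+0.413625)² = 0.171086 (the z-rotation phases have unit modulus)

P=0.1711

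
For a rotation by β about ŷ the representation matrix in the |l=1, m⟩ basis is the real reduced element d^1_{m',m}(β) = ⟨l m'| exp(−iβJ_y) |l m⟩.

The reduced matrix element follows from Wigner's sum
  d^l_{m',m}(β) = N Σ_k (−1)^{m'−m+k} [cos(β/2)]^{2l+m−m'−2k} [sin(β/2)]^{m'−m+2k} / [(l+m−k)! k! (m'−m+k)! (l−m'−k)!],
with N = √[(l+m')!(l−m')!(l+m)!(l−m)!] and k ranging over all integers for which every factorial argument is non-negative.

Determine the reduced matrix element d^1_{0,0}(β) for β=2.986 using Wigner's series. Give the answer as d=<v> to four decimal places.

d^1_{0,0}(β=2.986) via Wigner's sum:
c=cos(2.986/2)=0.077718, s=sin(2.986/2)=0.996975; N=√[1·1·1·1]=1.000000
Admissible k: 0..1 (factorial args all ≥0)
  k=0: (−1)^0·1.0000/(1)·0.0777^2·0.9970^0 = +0.006040
  k=1: (−1)^1·1.0000/(1)·0.0777^0·0.9970^2 = -0.993960
d^1_{0,0}(2.986) = +0.006040 -0.993960 = -0.987920

d=-0.9879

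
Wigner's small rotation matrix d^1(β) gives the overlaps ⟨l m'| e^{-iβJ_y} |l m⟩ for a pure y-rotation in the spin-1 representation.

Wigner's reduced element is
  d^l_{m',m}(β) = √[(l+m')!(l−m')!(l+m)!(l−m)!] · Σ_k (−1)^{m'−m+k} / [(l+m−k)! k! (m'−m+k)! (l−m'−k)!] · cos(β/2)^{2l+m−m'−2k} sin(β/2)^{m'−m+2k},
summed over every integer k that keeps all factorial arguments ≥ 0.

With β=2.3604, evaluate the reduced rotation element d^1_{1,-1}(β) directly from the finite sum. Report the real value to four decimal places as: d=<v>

d=0.8550

d^1_{1,-1}(β=2.3604) via Wigner's sum:
With c≡cos(β/2)=0.380740 and s≡sin(β/2)=0.924682, N=[2·1·1·2]^{1/2}=2.000000
k∈{0} keeps every argument non-negative
  k=0: (−1)^2·2.0000/(2)·0.3807^0·0.9247^2 = +0.855037
d^1_{1,-1}(2.3604) = +0.855037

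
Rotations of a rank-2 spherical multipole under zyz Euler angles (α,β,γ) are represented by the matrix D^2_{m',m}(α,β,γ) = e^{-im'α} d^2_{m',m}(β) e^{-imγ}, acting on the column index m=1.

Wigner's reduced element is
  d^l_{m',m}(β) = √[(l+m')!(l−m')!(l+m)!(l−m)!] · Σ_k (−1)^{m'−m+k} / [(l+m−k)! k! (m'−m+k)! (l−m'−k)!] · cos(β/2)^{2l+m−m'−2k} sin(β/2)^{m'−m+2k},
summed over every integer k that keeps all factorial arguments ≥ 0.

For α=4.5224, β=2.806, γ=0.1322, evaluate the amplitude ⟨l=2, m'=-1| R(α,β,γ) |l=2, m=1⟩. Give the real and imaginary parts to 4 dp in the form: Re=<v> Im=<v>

Re=0.2735 Im=0.8192

Split into d^2_{-1,1}(β=2.806) × two z-phases.
With c≡cos(β/2)=0.167010 and s≡sin(β/2)=0.985955, N=[1·6·6·1]^{1/2}=6.000000
The bounds max(0,m−m')=2 and min(l+m,l−m')=3 give 2 terms
  k=2: (−1)^0·6.0000/(2)·0.1670^2·0.9860^2 = +0.081343
  k=3: (−1)^1·6.0000/(6)·0.1670^0·0.9860^4 = -0.944993
d^2_{-1,1}(2.806) = +0.081343 -0.944993 = -0.863650
Attach z-rotation phases: D = e^{-i(-1)(4.5224)}·(-0.863650)·e^{-i(1)(0.1322)} = +0.273469+0.819211i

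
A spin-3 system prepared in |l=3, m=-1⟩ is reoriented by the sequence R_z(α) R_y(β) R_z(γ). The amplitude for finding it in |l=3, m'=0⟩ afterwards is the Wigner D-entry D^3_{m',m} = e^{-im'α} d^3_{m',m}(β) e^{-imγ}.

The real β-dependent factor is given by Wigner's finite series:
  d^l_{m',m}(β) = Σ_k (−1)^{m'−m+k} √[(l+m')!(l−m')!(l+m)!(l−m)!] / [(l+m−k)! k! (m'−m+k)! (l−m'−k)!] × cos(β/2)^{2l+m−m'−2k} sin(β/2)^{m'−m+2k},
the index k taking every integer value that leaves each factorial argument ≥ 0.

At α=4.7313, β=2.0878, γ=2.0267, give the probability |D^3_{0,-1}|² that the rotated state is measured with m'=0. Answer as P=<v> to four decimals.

D^3_{0,-1}(4.7313,2.0878,2.0267) = e^{-i·0·4.7313}·d^3_{0,-1}(2.0878)·e^{-i·-1·2.0267}. Compute d first:
With c≡cos(β/2)=0.502853 and s≡sin(β/2)=0.864372, N=[6·6·2·24]^{1/2}=41.569219
Admissible k: 0..2 (factorial args all ≥0)
  k=0: (−1)^1·41.5692/(12)·0.5029^5·0.8644^1 = -0.096271
  k=1: (−1)^2·41.5692/(4)·0.5029^3·0.8644^3 = +0.853369
  k=2: (−1)^3·41.5692/(12)·0.5029^1·0.8644^5 = -0.840495
d^3_{0,-1}(2.0878) = -0.096271 +0.853369 -0.840495 = -0.083397
|D^3_{0,-1}|² = |d^3_{0,-1}(β)|² = (-0.083397)² = 0.006955 (the z-rotation phases have unit modulus)

P=0.0070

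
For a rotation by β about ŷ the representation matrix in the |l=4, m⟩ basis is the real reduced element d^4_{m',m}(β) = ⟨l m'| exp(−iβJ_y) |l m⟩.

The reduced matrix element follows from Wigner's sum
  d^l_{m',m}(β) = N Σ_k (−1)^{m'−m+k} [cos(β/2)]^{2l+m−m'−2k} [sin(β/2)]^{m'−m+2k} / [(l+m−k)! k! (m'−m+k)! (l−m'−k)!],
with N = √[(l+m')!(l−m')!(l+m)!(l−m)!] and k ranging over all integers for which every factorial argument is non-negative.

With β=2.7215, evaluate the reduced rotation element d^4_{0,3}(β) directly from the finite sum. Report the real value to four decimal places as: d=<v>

d=-0.0916

d^4_{0,3}(β=2.7215) via Wigner's sum:
c=cos(2.7215/2)=0.208505, s=sin(2.7215/2)=0.978021; N=√[24·24·5040·1]=1703.830978
The bounds max(0,m−m')=3 and min(l+m,l−m')=4 give 2 terms
  k=3: (−1)^0·1703.8310/(144)·0.2085^5·0.9780^3 = +0.004362
  k=4: (−1)^1·1703.8310/(144)·0.2085^3·0.9780^5 = -0.095975
d^4_{0,3}(2.7215) = +0.004362 -0.095975 = -0.091613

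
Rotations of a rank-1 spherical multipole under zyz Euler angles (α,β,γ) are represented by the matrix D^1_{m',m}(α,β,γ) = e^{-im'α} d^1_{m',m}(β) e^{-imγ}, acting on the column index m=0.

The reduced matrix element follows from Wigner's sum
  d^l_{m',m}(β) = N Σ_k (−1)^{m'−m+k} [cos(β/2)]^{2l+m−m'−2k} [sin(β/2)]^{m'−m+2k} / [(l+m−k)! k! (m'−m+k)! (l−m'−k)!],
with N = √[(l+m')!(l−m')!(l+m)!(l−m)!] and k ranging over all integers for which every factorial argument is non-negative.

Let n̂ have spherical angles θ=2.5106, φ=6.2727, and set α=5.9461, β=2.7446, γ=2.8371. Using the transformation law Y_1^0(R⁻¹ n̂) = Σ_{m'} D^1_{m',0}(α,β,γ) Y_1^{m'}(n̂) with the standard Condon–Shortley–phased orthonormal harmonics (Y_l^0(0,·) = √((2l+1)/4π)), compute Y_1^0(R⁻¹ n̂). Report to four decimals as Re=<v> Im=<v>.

Re=0.4694 Im=0.0000

Need the full column D^1_{m',0} for m'=−1..1 at α=5.9461, β=2.7446, γ=2.8371.
cos(β/2)=0.197195, sin(β/2)=0.980364
d^1_{-1,0}: single k=1 term ⇒ +0.273400;  D = +0.258014-0.090424i
d^1_{0,0}: k∈[0..1] ⇒ +0.038886 -0.961114 = -0.922228;  D = -0.922228+0.000000i
d^1_{1,0}: single k=0 term ⇒ -0.273400;  D = -0.258014-0.090424i
Y_1^{m'}(θ=2.5106,φ=6.2727) and Σ D·Y over m':
  (+0.2580-0.0904i)·(+0.2038+0.0021i)  (-0.9222+0.0000i)·(-0.3945+0.0000i)  (-0.2580-0.0904i)·(-0.2038+0.0021i)
Y_1^0(R⁻¹ n̂) = +0.469395+0.000000i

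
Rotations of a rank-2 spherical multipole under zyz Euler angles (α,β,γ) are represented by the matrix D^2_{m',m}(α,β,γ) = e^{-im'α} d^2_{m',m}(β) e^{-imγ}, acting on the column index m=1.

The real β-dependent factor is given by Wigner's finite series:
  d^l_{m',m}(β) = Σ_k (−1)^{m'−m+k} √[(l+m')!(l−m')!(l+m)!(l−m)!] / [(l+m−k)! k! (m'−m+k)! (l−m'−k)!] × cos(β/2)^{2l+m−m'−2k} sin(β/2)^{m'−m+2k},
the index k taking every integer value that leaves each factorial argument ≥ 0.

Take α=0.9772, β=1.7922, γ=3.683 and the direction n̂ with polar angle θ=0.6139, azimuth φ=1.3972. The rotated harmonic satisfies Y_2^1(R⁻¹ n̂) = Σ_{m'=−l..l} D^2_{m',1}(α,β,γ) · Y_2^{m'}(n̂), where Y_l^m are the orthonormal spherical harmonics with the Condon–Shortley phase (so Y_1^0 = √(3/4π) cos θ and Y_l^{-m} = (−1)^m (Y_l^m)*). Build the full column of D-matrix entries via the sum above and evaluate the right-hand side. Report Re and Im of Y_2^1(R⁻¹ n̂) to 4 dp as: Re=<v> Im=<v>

Re=-0.1705 Im=0.1732

Need the full column D^2_{m',1} for m'=−2..2 at α=0.9772, β=1.7922, γ=3.683.
cos(β/2)=0.624660, sin(β/2)=0.780897
d^2_{-2,1}: single k=3 term ⇒ +0.594915;  D = -0.093491-0.587523i
d^2_{-1,1}: k∈[2..3] ⇒ +0.713832 -0.371856 = +0.341977;  D = -0.310014-0.144358i
d^2_{0,1}: k∈[1..2] ⇒ +0.466231 -0.728619 = -0.262388;  D = +0.224862-0.135220i
d^2_{1,1}: k∈[0..1] ⇒ +0.152256 -0.713832 = -0.561576;  D = +0.029295-0.560811i
d^2_{2,1}: single k=0 term ⇒ -0.380676;  D = -0.304018-0.229100i
Y_2^{m'}(θ=0.6139,φ=1.3972) and Σ D·Y over m':
  (-0.0935-0.5875i)·(-0.1205-0.0436i)  (-0.3100-0.1444i)·(+0.0628-0.3583i)  (+0.2249-0.1352i)·(+0.3168+0.0000i)  (+0.0293-0.5608i)·(-0.0628-0.3583i)  (-0.3040-0.2291i)·(-0.1205+0.0436i)
Y_2^1(R⁻¹ n̂) = -0.170470+0.173162i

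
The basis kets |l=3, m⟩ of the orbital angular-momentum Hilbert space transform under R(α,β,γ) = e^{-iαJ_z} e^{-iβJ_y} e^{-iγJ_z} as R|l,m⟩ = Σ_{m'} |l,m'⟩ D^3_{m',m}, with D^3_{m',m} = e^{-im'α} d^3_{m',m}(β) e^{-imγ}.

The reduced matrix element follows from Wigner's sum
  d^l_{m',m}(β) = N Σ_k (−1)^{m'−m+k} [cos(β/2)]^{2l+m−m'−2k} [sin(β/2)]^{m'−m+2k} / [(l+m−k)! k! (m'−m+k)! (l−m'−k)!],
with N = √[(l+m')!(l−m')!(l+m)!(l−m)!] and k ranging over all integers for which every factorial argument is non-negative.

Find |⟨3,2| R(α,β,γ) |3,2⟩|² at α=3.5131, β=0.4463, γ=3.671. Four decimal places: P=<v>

Split into d^3_{2,2}(β=0.4463) × two z-phases.
c=cos(0.4463/2)=0.975205, s=sin(0.4463/2)=0.221303; N=√[120·1·120·1]=120.000000
k: max(0,(2)−(2))=0 … min(3+(2),3−(2))=1
  k=0: (−1)^0·120.0000/(120)·0.9752^6·0.2213^0 = +0.860154
  k=1: (−1)^1·120.0000/(24)·0.9752^4·0.2213^2 = -0.221476
d^3_{2,2}(0.4463) = +0.860154 -0.221476 = +0.638677
|D^3_{2,2}|² = |d^3_{2,2}(β)|² = (+0.638677)² = 0.407909 (the z-rotation phases have unit modulus)

P=0.4079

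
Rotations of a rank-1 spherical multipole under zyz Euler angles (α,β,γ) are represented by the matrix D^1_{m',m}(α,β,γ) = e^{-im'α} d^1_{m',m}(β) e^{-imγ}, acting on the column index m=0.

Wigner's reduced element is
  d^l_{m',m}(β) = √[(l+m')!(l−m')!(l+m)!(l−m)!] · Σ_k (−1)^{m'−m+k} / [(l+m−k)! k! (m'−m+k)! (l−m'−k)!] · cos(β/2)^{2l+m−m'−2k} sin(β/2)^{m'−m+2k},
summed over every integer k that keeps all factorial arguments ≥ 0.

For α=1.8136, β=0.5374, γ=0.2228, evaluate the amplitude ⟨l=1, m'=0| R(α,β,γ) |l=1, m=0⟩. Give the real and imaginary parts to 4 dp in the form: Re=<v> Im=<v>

D^1_{0,0}(1.8136,0.5374,0.2228) = e^{-i·0·1.8136}·d^1_{0,0}(0.5374)·e^{-i·0·0.2228}. Compute d first:
Half-angle: c=0.964117, s=0.265478. N=√(1·1·1·1)=1.000000
Admissible k: 0..1 (factorial args all ≥0)
  k=0: (−1)^0·1.0000/(1)·0.9641^2·0.2655^0 = +0.929521
  k=1: (−1)^1·1.0000/(1)·0.9641^0·0.2655^2 = -0.070479
d^1_{0,0}(0.5374) = +0.929521 -0.070479 = +0.859043
D = (+1.000000+0.000000i)·(+0.859043)·(+1.000000+0.000000i) = +0.859043+0.000000i

Re=0.8590 Im=0.0000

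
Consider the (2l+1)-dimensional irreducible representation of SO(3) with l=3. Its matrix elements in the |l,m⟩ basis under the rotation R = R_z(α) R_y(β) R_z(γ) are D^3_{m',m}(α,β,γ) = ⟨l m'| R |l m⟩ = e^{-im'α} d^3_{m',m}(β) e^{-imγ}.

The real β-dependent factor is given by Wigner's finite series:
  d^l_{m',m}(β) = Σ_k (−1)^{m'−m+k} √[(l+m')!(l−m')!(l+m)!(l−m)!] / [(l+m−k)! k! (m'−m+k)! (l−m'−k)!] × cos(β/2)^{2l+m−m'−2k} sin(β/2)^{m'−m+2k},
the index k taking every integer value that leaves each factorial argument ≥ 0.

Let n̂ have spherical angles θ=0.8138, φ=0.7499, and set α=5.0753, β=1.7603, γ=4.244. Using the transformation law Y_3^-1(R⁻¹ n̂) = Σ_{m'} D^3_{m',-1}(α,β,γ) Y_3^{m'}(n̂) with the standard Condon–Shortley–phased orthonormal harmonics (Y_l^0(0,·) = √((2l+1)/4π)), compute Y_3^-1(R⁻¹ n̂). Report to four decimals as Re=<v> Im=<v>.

Need the full column D^3_{m',-1} for m'=−3..3 at α=5.0753, β=1.7603, γ=4.244.
cos(β/2)=0.637036, sin(β/2)=0.770834
d^3_{-3,-1}: single k=2 term ⇒ +0.378985;  D = +0.308372+0.220310i
d^3_{-2,-1}: k∈[1..2] ⇒ +0.255729 -0.748866 = -0.493138;  D = +0.125552-0.476887i
d^3_{-1,-1}: k∈[0..2] ⇒ +0.066832 -0.782829 +0.859653 = +0.143655;  D = -0.142857+0.015124i
d^3_{0,-1}: k∈[0..2] ⇒ -0.280137 +1.230513 -0.600565 = +0.349811;  D = -0.157922-0.312136i
d^3_{1,-1}: k∈[0..2] ⇒ +0.587122 -1.146204 +0.209781 = -0.349301;  D = -0.235399+0.258066i
d^3_{2,-1}: k∈[0..1] ⇒ -0.748866 +0.548238 = -0.200628;  D = -0.186569-0.073780i
d^3_{3,-1}: single k=0 term ⇒ +0.554903;  D = -0.007588+0.554852i
Y_3^{m'}(θ=0.8138,φ=0.7499) and Σ D·Y over m':
  (+0.3084+0.2203i)·(-0.1006-0.1247i)  (+0.1256-0.4769i)·(+0.0263-0.3699i)  (-0.1429+0.0151i)·(+0.2335-0.2174i)  (-0.1579-0.3121i)·(-0.1645+0.0000i)  (-0.2354+0.2581i)·(-0.2335-0.2174i)  (-0.1866-0.0738i)·(+0.0263+0.3699i)  (-0.0076+0.5549i)·(+0.1006-0.1247i)
Y_3^-1(R⁻¹ n̂) = +0.021152-0.056908i

Re=0.0212 Im=-0.0569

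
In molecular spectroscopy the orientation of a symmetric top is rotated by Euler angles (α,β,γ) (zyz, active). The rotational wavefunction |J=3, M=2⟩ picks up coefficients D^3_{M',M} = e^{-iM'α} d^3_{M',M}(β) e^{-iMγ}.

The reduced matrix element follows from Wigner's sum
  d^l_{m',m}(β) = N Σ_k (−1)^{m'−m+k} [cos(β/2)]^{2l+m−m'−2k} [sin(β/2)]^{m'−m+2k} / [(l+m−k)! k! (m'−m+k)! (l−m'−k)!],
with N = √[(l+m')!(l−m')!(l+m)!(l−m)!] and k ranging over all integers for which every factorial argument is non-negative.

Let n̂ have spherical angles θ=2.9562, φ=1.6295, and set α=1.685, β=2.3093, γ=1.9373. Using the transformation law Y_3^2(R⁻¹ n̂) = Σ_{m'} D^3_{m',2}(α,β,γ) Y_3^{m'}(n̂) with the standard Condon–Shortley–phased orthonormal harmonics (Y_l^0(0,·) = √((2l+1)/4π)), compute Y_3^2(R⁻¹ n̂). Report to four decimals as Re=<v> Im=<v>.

Re=-0.2135 Im=0.2057

Need the full column D^3_{m',2} for m'=−3..3 at α=1.685, β=2.3093, γ=1.9373.
cos(β/2)=0.404239, sin(β/2)=0.914654
d^3_{-3,2}: single k=5 term ⇒ +0.633865;  D = +0.241220+0.586172i
d^3_{-2,2}: k∈[4..5] ⇒ +0.571837 -0.585517 = -0.013680;  D = -0.011975+0.006614i
d^3_{-1,2}: k∈[3..4] ⇒ +0.319679 -0.818316 = -0.498637;  D = +0.289240+0.406176i
d^3_{0,2}: k∈[2..3] ⇒ +0.122356 -0.626416 = -0.504060;  D = +0.374600-0.337270i
d^3_{1,2}: k∈[1..2] ⇒ +0.031221 -0.319679 = -0.288458;  D = -0.216181-0.190981i
d^3_{2,2}: k∈[0..1] ⇒ +0.004363 -0.111695 = -0.107332;  D = -0.061433+0.088012i
d^3_{3,2}: single k=0 term ⇒ -0.024184;  D = +0.021279+0.011492i
Y_3^{m'}(θ=2.9562,φ=1.6295) and Σ D·Y over m':
  (+0.2412+0.5862i)·(+0.0005+0.0026i)  (-0.0120+0.0066i)·(+0.0339-0.0040i)  (+0.2892+0.4062i)·(-0.0134-0.2278i)  (+0.3746-0.3373i)·(-0.6712+0.0000i)  (-0.2162-0.1910i)·(+0.0134-0.2278i)  (-0.0614+0.0880i)·(+0.0339+0.0040i)  (+0.0213+0.0115i)·(-0.0005+0.0026i)
Y_3^2(R⁻¹ n̂) = -0.213450+0.205706i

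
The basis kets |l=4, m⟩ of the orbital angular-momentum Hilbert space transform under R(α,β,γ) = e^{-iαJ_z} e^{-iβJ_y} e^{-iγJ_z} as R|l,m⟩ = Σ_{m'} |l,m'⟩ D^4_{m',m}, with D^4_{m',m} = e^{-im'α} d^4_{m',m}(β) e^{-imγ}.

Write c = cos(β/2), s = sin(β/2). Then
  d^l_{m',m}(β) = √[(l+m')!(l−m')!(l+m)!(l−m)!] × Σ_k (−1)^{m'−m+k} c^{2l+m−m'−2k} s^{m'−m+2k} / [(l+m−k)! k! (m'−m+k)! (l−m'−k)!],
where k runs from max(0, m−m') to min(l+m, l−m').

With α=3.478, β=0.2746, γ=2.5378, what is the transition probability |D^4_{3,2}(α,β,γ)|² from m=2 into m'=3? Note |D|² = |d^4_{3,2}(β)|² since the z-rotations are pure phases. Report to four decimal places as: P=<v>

D^4_{3,2}(3.478,0.2746,2.5378) = e^{-i·3·3.478}·d^4_{3,2}(0.2746)·e^{-i·2·2.5378}. Compute d first:
c=cos(0.2746/2)=0.990589, s=sin(0.2746/2)=0.136869; N=√[5040·1·720·2]=2693.993318
k∈{0,1} keeps every argument non-negative
  k=0: (−1)^1·2693.9933/(720)·0.9906^7·0.1369^1 = -0.479318
  k=1: (−1)^2·2693.9933/(240)·0.9906^5·0.1369^3 = +0.027452
d^4_{3,2}(0.2746) = -0.479318 +0.027452 = -0.451867
|D^4_{3,2}|² = |d^4_{3,2}(β)|² = (-0.451867)² = 0.204184 (the z-rotation phases have unit modulus)

P=0.2042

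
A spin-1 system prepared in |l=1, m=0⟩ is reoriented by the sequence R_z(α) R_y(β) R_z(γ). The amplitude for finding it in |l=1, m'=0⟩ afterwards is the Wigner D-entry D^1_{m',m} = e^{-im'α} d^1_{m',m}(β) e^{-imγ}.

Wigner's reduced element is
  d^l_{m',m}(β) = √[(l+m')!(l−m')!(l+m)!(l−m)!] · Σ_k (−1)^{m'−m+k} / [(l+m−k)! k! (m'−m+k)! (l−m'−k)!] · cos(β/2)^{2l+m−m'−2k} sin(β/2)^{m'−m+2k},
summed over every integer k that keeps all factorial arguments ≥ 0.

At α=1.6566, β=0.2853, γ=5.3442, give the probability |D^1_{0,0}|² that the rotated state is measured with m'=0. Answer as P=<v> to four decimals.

Split into d^1_{0,0}(β=0.2853) × two z-phases.
c=cos(0.2853/2)=0.989843, s=sin(0.2853/2)=0.142167; N=√[1·1·1·1]=1.000000
Admissible k: 0..1 (factorial args all ≥0)
  k=0: (−1)^0·1.0000/(1)·0.9898^2·0.1422^0 = +0.979789
  k=1: (−1)^1·1.0000/(1)·0.9898^0·0.1422^2 = -0.020211
d^1_{0,0}(0.2853) = +0.979789 -0.020211 = +0.959577
|D^1_{0,0}|² = |d^1_{0,0}(β)|² = (+0.959577)² = 0.920789 (the z-rotation phases have unit modulus)

P=0.9208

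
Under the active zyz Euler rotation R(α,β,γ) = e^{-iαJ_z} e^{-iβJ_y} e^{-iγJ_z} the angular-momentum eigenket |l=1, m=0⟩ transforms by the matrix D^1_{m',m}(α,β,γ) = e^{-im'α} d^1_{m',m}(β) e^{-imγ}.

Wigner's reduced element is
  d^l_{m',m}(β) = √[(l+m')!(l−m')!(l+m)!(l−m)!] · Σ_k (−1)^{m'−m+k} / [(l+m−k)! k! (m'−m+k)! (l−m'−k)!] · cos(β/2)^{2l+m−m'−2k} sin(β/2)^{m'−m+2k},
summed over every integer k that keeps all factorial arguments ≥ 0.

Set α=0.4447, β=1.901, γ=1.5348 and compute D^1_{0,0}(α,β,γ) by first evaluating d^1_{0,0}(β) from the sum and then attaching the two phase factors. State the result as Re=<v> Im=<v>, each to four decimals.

Re=-0.3242 Im=0.0000

Split into d^1_{0,0}(β=1.901) × two z-phases.
c=cos(1.901/2)=0.581276, s=sin(1.901/2)=0.813706; N=√[1·1·1·1]=1.000000
k: max(0,(0)−(0))=0 … min(1+(0),1−(0))=1
  k=0: (−1)^0·1.0000/(1)·0.5813^2·0.8137^0 = +0.337882
  k=1: (−1)^1·1.0000/(1)·0.5813^0·0.8137^2 = -0.662118
d^1_{0,0}(1.901) = +0.337882 -0.662118 = -0.324236
D = (+1.000000+0.000000i)·(-0.324236)·(+1.000000+0.000000i) = -0.324236+0.000000i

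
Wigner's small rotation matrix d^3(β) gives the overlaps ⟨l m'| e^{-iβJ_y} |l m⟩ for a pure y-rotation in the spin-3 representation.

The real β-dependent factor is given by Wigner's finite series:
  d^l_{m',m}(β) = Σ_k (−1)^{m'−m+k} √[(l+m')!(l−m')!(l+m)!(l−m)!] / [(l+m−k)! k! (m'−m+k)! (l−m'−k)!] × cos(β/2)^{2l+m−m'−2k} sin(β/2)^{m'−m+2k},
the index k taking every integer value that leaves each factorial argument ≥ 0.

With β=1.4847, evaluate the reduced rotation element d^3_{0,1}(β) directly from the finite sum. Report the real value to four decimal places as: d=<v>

d=-0.4155

d^3_{0,1}(β=1.4847) via Wigner's sum:
With c≡cos(β/2)=0.736882 and s≡sin(β/2)=0.676021, N=[6·6·24·2]^{1/2}=41.569219
Admissible k: 1..3 (factorial args all ≥0)
  k=1: (−1)^0·41.5692/(12)·0.7369^5·0.6760^1 = +0.508792
  k=2: (−1)^1·41.5692/(4)·0.7369^3·0.6760^3 = -1.284657
  k=3: (−1)^2·41.5692/(12)·0.7369^1·0.6760^5 = +0.360405
d^3_{0,1}(1.4847) = +0.508792 -1.284657 +0.360405 = -0.415459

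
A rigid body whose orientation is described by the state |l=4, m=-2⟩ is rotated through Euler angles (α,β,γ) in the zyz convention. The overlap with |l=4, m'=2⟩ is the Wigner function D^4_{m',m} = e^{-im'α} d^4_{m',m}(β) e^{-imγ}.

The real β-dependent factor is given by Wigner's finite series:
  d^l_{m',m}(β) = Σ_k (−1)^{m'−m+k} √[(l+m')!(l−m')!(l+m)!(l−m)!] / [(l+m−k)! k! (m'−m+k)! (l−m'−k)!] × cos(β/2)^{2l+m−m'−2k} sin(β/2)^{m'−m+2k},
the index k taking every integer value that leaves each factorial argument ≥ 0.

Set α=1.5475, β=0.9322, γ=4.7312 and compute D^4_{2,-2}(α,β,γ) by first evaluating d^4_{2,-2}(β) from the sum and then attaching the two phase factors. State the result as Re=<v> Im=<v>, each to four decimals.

Re=0.3113 Im=0.0263

Split into d^4_{2,-2}(β=0.9322) × two z-phases.
With c≡cos(β/2)=0.893328 and s≡sin(β/2)=0.449406, N=[720·2·2·720]^{1/2}=1440.000000
k∈{0,1,2} keeps every argument non-negative
  k=0: (−1)^4·1440.0000/(96)·0.8933^4·0.4494^4 = +0.389663
  k=1: (−1)^5·1440.0000/(120)·0.8933^2·0.4494^6 = -0.078892
  k=2: (−1)^6·1440.0000/(1440)·0.8933^0·0.4494^8 = +0.001664
d^4_{2,-2}(0.9322) = +0.389663 -0.078892 +0.001664 = +0.312434
D = (-0.998915-0.046576i)·(+0.312434)·(-0.999292-0.037613i) = +0.311327+0.026280i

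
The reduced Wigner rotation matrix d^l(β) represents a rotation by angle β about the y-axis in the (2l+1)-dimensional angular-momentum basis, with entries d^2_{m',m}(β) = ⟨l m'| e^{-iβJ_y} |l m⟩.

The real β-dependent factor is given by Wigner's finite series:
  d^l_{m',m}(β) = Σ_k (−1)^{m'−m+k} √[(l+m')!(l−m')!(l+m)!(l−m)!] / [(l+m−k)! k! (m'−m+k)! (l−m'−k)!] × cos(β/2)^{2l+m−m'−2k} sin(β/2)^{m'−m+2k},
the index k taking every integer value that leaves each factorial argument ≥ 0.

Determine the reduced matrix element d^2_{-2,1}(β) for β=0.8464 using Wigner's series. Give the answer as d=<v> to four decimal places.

d=0.1263

d^2_{-2,1}(β=0.8464) via Wigner's sum:
c=cos(0.8464/2)=0.911779, s=sin(0.8464/2)=0.410680; N=√[1·24·6·1]=12.000000
k: max(0,(1)−(-2))=3 … min(2+(1),2−(-2))=3
  k=3: (−1)^0·12.0000/(6)·0.9118^1·0.4107^3 = +0.126308
d^2_{-2,1}(0.8464) = +0.126308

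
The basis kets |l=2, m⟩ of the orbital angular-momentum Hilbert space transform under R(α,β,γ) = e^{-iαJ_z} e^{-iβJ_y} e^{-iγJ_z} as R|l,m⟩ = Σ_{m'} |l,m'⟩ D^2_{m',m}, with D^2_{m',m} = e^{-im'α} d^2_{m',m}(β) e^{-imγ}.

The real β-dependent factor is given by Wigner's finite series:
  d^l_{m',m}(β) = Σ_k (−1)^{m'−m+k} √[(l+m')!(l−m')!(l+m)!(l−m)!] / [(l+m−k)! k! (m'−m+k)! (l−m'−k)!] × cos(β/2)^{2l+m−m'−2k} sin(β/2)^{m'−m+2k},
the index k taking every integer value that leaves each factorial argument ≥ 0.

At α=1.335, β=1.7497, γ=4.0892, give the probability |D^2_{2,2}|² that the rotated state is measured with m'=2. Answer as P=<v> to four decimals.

P=0.0285

D^2_{2,2}(1.335,1.7497,4.0892) = e^{-i·2·1.335}·d^2_{2,2}(1.7497)·e^{-i·2·4.0892}. Compute d first:
Half-angle: c=0.641112, s=0.767447. N=√(24·1·24·1)=24.000000
The bounds max(0,m−m')=0 and min(l+m,l−m')=0 give 1 term
  k=0: (−1)^0·24.0000/(24)·0.6411^4·0.7674^0 = +0.168941
d^2_{2,2}(1.7497) = +0.168941
|D^2_{2,2}|² = |d^2_{2,2}(β)|² = (+0.168941)² = 0.028541 (the z-rotation phases have unit modulus)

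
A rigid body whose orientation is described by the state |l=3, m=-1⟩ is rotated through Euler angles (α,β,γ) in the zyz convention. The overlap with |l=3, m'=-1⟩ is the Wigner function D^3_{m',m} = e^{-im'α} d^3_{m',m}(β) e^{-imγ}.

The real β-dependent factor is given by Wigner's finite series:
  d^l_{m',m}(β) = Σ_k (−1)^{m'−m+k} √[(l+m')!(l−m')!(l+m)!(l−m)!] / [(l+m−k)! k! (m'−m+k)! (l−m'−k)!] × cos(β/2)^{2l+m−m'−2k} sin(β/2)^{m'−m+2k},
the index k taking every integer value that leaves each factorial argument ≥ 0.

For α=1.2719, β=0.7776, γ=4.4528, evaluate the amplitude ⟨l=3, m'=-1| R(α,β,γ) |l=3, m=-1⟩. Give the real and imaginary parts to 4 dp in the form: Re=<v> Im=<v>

Re=-0.0924 Im=0.0577

D^3_{-1,-1}(1.2719,0.7776,4.4528) = e^{-i·-1·1.2719}·d^3_{-1,-1}(0.7776)·e^{-i·-1·4.4528}. Compute d first:
Half-angle: c=0.925365, s=0.379078. N=√(2·24·2·24)=48.000000
Admissible k: 0..2 (factorial args all ≥0)
  k=0: (−1)^0·48.0000/(48)·0.9254^6·0.3791^0 = +0.627881
  k=1: (−1)^1·48.0000/(6)·0.9254^4·0.3791^2 = -0.842945
  k=2: (−1)^2·48.0000/(8)·0.9254^2·0.3791^4 = +0.106094
d^3_{-1,-1}(0.7776) = +0.627881 -0.842945 +0.106094 = -0.108970
D = (+0.294466+0.955662i)·(-0.108970)·(-0.256683-0.966496i) = -0.092413+0.057743i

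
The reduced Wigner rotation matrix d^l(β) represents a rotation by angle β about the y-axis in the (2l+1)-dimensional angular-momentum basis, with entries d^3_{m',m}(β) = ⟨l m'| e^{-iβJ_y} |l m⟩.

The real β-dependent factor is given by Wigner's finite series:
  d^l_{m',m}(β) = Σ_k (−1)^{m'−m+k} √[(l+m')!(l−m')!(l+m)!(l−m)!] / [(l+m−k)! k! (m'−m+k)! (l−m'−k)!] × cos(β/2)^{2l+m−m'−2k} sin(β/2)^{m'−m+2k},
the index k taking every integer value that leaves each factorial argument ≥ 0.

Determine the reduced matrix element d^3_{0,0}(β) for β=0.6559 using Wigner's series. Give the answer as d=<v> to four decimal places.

d^3_{0,0}(β=0.6559) via Wigner's sum:
c=cos(0.6559/2)=0.946705, s=sin(0.6559/2)=0.322103; N=√[6·6·6·6]=36.000000
Admissible k: 0..3 (factorial args all ≥0)
  k=0: (−1)^0·36.0000/(36)·0.9467^6·0.3221^0 = +0.719925
  k=1: (−1)^1·36.0000/(4)·0.9467^4·0.3221^2 = -0.750050
  k=2: (−1)^2·36.0000/(4)·0.9467^2·0.3221^4 = +0.086826
  k=3: (−1)^3·36.0000/(36)·0.9467^0·0.3221^6 = -0.001117
d^3_{0,0}(0.6559) = +0.719925 -0.750050 +0.086826 -0.001117 = +0.055584

d=0.0556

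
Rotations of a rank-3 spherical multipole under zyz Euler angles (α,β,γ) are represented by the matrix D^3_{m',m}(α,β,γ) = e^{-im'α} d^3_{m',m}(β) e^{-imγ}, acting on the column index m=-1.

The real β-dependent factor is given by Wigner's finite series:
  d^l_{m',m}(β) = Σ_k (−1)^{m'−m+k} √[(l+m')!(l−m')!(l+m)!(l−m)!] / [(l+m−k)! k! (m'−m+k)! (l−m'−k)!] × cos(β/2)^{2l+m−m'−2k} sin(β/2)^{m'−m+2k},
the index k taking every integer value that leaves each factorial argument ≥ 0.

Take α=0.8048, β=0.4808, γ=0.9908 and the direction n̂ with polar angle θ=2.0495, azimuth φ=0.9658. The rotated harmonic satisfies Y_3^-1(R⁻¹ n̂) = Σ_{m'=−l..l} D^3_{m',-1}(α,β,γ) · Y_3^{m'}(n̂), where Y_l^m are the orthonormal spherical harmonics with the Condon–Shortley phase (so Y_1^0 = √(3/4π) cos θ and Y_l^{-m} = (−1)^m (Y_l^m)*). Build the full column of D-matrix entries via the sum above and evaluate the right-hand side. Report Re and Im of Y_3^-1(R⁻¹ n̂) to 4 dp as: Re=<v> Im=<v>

Re=-0.2138 Im=-0.2424

Need the full column D^3_{m',-1} for m'=−3..3 at α=0.8048, β=0.4808, γ=0.9908.
cos(β/2)=0.971243, sin(β/2)=0.238091
d^3_{-3,-1}: single k=2 term ⇒ +0.195363;  D = -0.188615-0.050905i
d^3_{-2,-1}: k∈[1..2] ⇒ +0.650702 -0.078207 = +0.572496;  D = -0.490683+0.294926i
d^3_{-1,-1}: k∈[0..2] ⇒ +0.839396 -0.403541 +0.018188 = +0.454043;  D = -0.101213+0.442618i
d^3_{0,-1}: k∈[0..2] ⇒ -0.712809 +0.128506 -0.002574 = -0.586876;  D = -0.321620-0.490901i
d^3_{1,-1}: k∈[0..2] ⇒ +0.302656 -0.024250 +0.000182 = +0.278588;  D = +0.273782+0.051519i
d^3_{2,-1}: k∈[0..1] ⇒ -0.078207 +0.002350 = -0.075857;  D = -0.061791+0.044001i
d^3_{3,-1}: single k=0 term ⇒ +0.011740;  D = +0.001722-0.011613i
Y_3^{m'}(θ=2.0495,φ=0.9658) and Σ D·Y over m':
  (-0.1886-0.0509i)·(-0.2831-0.0705i)  (-0.4907+0.2949i)·(+0.1309+0.3470i)  (-0.1012+0.4426i)·(+0.0099-0.0144i)  (-0.3216-0.4909i)·(+0.3333+0.0000i)  (+0.2738+0.0515i)·(-0.0099-0.0144i)  (-0.0618+0.0440i)·(+0.1309-0.3470i)  (+0.0017-0.0116i)·(+0.2831-0.0705i)
Y_3^-1(R⁻¹ n̂) = -0.213760-0.242364i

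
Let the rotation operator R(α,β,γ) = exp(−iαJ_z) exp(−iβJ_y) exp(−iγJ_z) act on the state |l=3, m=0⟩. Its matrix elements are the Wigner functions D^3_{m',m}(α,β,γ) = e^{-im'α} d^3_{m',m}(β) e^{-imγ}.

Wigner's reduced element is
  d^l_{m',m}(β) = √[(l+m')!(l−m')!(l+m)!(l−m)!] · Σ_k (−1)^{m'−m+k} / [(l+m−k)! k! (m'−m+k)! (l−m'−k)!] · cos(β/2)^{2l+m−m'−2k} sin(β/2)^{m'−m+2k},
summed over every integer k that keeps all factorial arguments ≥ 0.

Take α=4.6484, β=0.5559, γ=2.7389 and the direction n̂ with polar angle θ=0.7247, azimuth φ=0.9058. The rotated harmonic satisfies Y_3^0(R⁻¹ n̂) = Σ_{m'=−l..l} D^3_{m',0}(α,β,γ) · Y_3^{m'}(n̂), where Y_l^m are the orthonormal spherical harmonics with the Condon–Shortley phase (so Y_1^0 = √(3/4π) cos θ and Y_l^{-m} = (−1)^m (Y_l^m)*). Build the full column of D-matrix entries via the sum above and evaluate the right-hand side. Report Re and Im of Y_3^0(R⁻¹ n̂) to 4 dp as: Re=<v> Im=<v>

Re=-0.3107 Im=0.0000

Need the full column D^3_{m',0} for m'=−3..3 at α=4.6484, β=0.5559, γ=2.7389.
cos(β/2)=0.961620, sin(β/2)=0.274385
d^3_{-3,0}: single k=3 term ⇒ +0.082150;  D = +0.015673+0.080641i
d^3_{-2,0}: k∈[2..3] ⇒ +0.352610 -0.028708 = +0.323902;  D = -0.321253+0.041339i
d^3_{-1,0}: k∈[1..3] ⇒ +0.781570 -0.190899 +0.005181 = +0.595853;  D = -0.038102-0.594633i
d^3_{0,0}: k∈[0..3] ⇒ +0.790716 -0.579398 +0.047173 -0.000427 = +0.258065;  D = +0.258065+0.000000i
d^3_{1,0}: k∈[0..2] ⇒ -0.781570 +0.190899 -0.005181 = -0.595853;  D = +0.038102-0.594633i
d^3_{2,0}: k∈[0..1] ⇒ +0.352610 -0.028708 = +0.323902;  D = -0.321253-0.041339i
d^3_{3,0}: single k=0 term ⇒ -0.082150;  D = -0.015673+0.080641i
Y_3^{m'}(θ=0.7247,φ=0.9058) and Σ D·Y over m':
  (+0.0157+0.0806i)·(-0.1108-0.0500i)  (-0.3213+0.0413i)·(-0.0802-0.3265i)  (-0.0381-0.5946i)·(+0.2383-0.3039i)  (+0.2581+0.0000i)·(-0.0551+0.0000i)  (+0.0381-0.5946i)·(-0.2383-0.3039i)  (-0.3213-0.0413i)·(-0.0802+0.3265i)  (-0.0157+0.0806i)·(+0.1108-0.0500i)
Y_3^0(R⁻¹ n̂) = -0.310713+0.000000i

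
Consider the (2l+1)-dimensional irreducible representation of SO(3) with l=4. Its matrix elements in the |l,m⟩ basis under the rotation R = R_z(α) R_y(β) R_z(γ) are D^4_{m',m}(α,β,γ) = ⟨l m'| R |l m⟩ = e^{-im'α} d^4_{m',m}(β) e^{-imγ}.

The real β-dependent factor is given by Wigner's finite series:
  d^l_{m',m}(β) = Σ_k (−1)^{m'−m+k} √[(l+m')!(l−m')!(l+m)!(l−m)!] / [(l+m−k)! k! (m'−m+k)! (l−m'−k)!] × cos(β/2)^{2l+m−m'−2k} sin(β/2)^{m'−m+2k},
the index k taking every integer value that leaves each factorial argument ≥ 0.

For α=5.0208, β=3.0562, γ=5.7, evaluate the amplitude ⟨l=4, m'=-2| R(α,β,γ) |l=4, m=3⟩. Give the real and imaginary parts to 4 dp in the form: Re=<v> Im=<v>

First d^4_{-2,3}(β=3.0562), then the phase factors e^{-i(-2)α} and e^{-i(3)γ}:
c=cos(3.0562/2)=0.042683, s=sin(3.0562/2)=0.999089; N=√[2·720·5040·1]=2693.993318
k∈{5,6} keeps every argument non-negative
  k=5: (−1)^0·2693.9933/(240)·0.0427^3·0.9991^5 = +0.000869
  k=6: (−1)^1·2693.9933/(720)·0.0427^1·0.9991^7 = -0.158690
d^4_{-2,3}(3.0562) = +0.000869 -0.158690 = -0.157822
Phases: e^{-i·(-2)·5.0208}=-0.815721-0.578446i, e^{-i·(3)·5.7}=-0.177809+0.984065i ⇒ D=-0.112727+0.110454i

Re=-0.1127 Im=0.1105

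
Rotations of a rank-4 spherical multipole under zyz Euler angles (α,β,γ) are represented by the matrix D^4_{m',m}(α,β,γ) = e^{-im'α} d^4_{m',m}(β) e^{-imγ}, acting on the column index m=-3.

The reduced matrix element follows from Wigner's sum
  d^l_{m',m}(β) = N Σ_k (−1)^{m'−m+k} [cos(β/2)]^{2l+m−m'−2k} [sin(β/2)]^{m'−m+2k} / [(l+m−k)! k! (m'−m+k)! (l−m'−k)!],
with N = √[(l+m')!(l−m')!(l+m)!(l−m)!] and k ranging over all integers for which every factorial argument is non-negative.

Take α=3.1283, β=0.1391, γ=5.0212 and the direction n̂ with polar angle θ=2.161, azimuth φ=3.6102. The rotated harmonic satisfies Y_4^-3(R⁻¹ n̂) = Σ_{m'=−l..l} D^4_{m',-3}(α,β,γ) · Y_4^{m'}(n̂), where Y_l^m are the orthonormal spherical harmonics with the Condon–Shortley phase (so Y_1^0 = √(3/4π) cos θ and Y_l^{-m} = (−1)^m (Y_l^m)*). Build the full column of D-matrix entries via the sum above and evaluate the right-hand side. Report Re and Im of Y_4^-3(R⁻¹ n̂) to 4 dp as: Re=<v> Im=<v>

Re=-0.1599 Im=-0.3677

Need the full column D^4_{m',-3} for m'=−4..4 at α=3.1283, β=0.1391, γ=5.0212.
cos(β/2)=0.997582, sin(β/2)=0.069494
d^4_{-4,-3}: single k=1 term ⇒ +0.193256;  D = -0.148117+0.124134i
d^4_{-3,-3}: k∈[0..1] ⇒ +0.980822 -0.033318 = +0.947503;  D = +0.734219-0.598903i
d^4_{-2,-3}: k∈[0..1] ⇒ -0.255654 +0.003722 = -0.251932;  D = +0.197321-0.156633i
d^4_{-1,-3}: k∈[0..1] ⇒ +0.037780 -0.000306 = +0.037474;  D = +0.029658-0.022906i
d^4_{0,-3}: k∈[0..1] ⇒ -0.003923 +0.000019 = -0.003904;  D = +0.003121-0.002345i
d^4_{1,-3}: k∈[0..1] ⇒ +0.000306 -0.000001 = +0.000305;  D = +0.000246-0.000180i
d^4_{2,-3}: k∈[0..1] ⇒ -0.000018 +0.000000 = -0.000018;  D = +0.000015-0.000010i
d^4_{3,-3}: k∈[0..1] ⇒ +0.000001 -0.000000 = +0.000001;  D = +0.000001-0.000000i
d^4_{4,-3}: single k=0 term ⇒ -0.000000;  D = +0.000000-0.000000i
Y_4^{m'}(θ=2.161,φ=3.6102) and Σ D·Y over m':
  (-0.1481+0.1241i)·(-0.0630-0.2012i)  (+0.7342-0.5989i)·(+0.0656-0.3941i)  (+0.1973-0.1566i)·(+0.1597-0.2174i)  (+0.0297-0.0229i)·(-0.1624+0.0822i)  (+0.0031-0.0023i)·(-0.3104+0.0000i)  (+0.0002-0.0002i)·(+0.1624+0.0822i)  (+0.0000-0.0000i)·(+0.1597+0.2174i)  (+0.0000-0.0000i)·(-0.0656-0.3941i)  (+0.0000-0.0000i)·(-0.0630+0.2012i)
Y_4^-3(R⁻¹ n̂) = -0.159906-0.367678i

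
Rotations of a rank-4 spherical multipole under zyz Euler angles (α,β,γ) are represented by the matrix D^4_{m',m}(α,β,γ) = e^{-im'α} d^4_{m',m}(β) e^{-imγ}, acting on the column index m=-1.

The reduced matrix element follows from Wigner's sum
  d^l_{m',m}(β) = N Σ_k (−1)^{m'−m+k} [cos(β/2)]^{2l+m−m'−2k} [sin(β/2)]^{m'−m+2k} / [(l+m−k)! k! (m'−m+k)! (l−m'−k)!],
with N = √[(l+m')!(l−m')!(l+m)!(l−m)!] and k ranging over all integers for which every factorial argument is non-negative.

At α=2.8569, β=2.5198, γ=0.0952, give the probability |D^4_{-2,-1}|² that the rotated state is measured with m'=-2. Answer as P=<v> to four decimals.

First d^4_{-2,-1}(β=2.5198), then the phase factors e^{-i(-2)α} and e^{-i(-1)γ}:
With c≡cos(β/2)=0.305912 and s≡sin(β/2)=0.952060, N=[2·720·6·120]^{1/2}=1018.233765
The bounds max(0,m−m')=1 and min(l+m,l−m')=3 give 3 terms
  k=1: (−1)^0·1018.2338/(240)·0.3059^7·0.9521^1 = +0.001013
  k=2: (−1)^1·1018.2338/(48)·0.3059^5·0.9521^3 = -0.049044
  k=3: (−1)^2·1018.2338/(72)·0.3059^3·0.9521^5 = +0.316684
d^4_{-2,-1}(2.5198) = +0.001013 -0.049044 +0.316684 = +0.268653
|D^4_{-2,-1}|² = |d^4_{-2,-1}(β)|² = (+0.268653)² = 0.072174 (the z-rotation phases have unit modulus)

P=0.0722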